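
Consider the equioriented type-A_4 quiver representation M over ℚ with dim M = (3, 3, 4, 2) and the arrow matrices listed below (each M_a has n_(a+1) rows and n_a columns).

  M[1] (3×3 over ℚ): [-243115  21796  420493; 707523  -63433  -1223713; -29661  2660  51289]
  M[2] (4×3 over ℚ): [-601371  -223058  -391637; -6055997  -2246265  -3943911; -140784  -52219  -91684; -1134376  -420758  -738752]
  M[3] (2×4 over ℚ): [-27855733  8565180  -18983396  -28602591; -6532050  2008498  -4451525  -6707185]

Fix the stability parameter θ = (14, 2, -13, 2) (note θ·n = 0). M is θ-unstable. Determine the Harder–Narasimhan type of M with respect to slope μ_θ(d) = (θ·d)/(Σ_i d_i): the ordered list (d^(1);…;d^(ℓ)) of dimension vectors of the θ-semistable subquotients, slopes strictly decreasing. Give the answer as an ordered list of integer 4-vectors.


Via rank(M_{q-1}∘⋯∘M_p): M ≅ I[1,2], I[1,4]^2, I[3,3]^2.
μ_θ-semistable layers: μ^(1)=8; μ^(2)=2; μ^(3)=1; μ^(4)=-13

((1, 1, 0, 0); (0, 0, 0, 2); (2, 2, 2, 0); (0, 0, 2, 0))


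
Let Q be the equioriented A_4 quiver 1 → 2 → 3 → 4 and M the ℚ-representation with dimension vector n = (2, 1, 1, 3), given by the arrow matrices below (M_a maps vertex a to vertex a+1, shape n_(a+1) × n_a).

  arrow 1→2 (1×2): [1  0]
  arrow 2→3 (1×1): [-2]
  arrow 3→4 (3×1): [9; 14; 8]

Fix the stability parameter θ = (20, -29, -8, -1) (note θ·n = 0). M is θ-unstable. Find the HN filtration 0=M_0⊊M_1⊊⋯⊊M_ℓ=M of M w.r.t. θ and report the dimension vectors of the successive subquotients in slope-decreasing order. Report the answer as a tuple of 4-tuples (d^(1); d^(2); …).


Via rank(M_{q-1}∘⋯∘M_p): M ≅ I[1,1], I[1,4], I[4,4]^2.
μ_θ-semistable layers: μ^(1)=20; μ^(2)=-1; μ^(3)=-17/3

((1, 0, 0, 0); (0, 0, 0, 3); (1, 1, 1, 0))


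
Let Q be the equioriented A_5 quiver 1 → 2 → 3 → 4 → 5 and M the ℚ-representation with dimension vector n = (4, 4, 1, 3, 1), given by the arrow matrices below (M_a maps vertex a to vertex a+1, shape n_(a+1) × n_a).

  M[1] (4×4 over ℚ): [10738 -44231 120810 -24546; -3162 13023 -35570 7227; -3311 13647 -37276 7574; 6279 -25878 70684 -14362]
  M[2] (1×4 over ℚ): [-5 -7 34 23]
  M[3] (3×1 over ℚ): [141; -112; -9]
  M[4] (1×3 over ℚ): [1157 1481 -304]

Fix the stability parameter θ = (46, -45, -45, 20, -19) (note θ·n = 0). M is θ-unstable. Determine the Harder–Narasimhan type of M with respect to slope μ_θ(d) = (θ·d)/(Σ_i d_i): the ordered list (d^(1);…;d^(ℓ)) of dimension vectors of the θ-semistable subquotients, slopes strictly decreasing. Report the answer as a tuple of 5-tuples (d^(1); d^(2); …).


Interval decomposition of M: I[1,2]^3, I[1,5], I[4,4]^2.
HN type (ℓ=3): μ^(1)=20; μ^(2)=1/2; μ^(3)=-44/3

((0, 0, 0, 2, 0); (3, 3, 0, 1, 1); (1, 1, 1, 0, 0))


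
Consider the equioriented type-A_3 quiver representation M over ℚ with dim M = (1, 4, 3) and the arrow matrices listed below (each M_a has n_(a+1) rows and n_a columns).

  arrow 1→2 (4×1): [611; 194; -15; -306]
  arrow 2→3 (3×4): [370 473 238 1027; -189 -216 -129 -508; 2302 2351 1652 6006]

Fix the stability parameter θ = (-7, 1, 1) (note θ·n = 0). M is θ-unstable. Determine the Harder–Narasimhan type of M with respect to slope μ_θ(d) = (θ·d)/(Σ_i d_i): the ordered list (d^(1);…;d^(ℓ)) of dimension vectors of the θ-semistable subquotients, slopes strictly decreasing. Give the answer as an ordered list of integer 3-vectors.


Interval decomposition of M: I[1,2], I[2,3]^3.
HN type (ℓ=2): μ^(1)=1; μ^(2)=-7

((0, 4, 3); (1, 0, 0))


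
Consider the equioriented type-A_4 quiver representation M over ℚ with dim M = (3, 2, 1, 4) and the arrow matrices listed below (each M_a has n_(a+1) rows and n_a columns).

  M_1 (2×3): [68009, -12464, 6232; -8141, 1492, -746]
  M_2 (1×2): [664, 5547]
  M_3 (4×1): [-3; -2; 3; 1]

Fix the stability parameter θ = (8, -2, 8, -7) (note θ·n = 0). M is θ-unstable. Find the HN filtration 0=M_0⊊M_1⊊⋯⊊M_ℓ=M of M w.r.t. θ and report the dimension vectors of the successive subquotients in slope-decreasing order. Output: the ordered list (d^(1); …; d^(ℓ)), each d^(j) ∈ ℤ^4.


Interval decomposition of M: I[1,1], I[1,2], I[1,4], I[4,4]^3.
HN type (ℓ=4): μ^(1)=8; μ^(2)=3; μ^(3)=7/4; μ^(4)=-7

((1, 0, 0, 0); (1, 1, 0, 0); (1, 1, 1, 1); (0, 0, 0, 3))


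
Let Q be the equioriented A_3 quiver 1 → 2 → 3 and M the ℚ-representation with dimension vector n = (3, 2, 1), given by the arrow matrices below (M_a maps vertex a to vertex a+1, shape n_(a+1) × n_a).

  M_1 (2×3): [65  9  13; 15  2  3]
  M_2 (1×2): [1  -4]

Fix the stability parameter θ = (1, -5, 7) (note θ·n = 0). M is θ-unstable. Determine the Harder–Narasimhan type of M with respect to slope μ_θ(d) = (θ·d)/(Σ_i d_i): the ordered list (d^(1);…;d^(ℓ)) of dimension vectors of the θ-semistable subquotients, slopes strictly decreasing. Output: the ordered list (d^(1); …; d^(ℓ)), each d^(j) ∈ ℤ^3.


Barcode: M ≅ I[1,1], I[1,2], I[1,3]. HN layers by μ_θ (3 steps, strictly decreasing):
  μ^(1)=7; μ^(2)=1; μ^(3)=-2

((0, 0, 1); (1, 0, 0); (2, 2, 0))


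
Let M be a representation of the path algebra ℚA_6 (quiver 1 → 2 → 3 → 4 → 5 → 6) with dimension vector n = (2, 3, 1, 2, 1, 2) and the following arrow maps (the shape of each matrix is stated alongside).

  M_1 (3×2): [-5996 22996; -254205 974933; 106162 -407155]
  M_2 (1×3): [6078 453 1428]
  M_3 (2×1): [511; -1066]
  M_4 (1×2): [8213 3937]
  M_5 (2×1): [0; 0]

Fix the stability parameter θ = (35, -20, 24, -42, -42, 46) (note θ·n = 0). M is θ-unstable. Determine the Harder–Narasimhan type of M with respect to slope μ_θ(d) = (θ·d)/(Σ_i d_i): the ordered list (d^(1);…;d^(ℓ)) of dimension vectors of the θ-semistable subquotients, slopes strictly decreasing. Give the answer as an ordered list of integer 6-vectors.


Interval decomposition of M: I[1,2], I[1,5], I[2,2], I[4,4], I[6,6]^2.
HN type (ℓ=5): μ^(1)=46; μ^(2)=15/2; μ^(3)=-9; μ^(4)=-20; μ^(5)=-42

((0, 0, 0, 0, 0, 2); (1, 1, 0, 0, 0, 0); (1, 1, 1, 1, 1, 0); (0, 1, 0, 0, 0, 0); (0, 0, 0, 1, 0, 0))


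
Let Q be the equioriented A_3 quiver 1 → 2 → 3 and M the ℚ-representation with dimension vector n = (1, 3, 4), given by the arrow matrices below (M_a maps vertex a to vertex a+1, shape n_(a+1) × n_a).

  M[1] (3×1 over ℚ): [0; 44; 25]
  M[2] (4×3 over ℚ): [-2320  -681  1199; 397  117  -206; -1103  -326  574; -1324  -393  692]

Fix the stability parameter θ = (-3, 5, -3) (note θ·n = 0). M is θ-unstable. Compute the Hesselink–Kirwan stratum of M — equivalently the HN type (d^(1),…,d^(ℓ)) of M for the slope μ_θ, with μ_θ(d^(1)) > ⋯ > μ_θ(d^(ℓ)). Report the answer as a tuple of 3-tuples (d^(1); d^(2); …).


Interval decomposition of M: I[1,3], I[2,3]^2, I[3,3].
HN type (ℓ=2): μ^(1)=1; μ^(2)=-3

((0, 3, 3); (1, 0, 1))


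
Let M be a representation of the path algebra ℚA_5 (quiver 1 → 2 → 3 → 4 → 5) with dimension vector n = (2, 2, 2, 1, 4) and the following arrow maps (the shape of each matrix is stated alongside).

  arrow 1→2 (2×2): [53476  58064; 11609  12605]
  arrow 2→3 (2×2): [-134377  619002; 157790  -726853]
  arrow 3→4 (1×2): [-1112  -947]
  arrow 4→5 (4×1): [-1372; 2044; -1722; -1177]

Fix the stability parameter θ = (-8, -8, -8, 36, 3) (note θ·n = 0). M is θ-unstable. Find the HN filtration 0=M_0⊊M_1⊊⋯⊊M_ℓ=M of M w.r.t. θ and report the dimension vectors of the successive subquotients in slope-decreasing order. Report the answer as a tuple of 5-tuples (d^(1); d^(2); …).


Barcode: M ≅ I[1,3], I[1,5], I[5,5]^3. HN layers by μ_θ (3 steps, strictly decreasing):
  μ^(1)=39/2; μ^(2)=3; μ^(3)=-8

((0, 0, 0, 1, 1); (0, 0, 0, 0, 3); (2, 2, 2, 0, 0))


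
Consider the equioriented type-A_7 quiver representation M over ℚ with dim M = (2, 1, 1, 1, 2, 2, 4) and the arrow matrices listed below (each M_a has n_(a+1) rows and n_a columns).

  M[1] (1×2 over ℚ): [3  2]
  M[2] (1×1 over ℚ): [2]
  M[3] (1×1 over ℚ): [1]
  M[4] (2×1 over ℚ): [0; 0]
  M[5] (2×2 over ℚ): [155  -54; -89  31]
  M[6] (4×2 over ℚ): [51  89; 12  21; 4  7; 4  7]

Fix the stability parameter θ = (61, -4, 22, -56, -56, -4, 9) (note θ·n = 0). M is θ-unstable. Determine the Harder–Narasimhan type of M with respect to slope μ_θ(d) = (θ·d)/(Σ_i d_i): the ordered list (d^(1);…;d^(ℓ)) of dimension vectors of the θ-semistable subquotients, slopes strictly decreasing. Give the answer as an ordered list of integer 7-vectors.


Interval decomposition of M: I[1,1], I[1,4], I[5,7]^2, I[7,7]^2.
HN type (ℓ=5): μ^(1)=61; μ^(2)=9; μ^(3)=23/4; μ^(4)=-4; μ^(5)=-56

((1, 0, 0, 0, 0, 0, 0); (0, 0, 0, 0, 0, 0, 4); (1, 1, 1, 1, 0, 0, 0); (0, 0, 0, 0, 0, 2, 0); (0, 0, 0, 0, 2, 0, 0))


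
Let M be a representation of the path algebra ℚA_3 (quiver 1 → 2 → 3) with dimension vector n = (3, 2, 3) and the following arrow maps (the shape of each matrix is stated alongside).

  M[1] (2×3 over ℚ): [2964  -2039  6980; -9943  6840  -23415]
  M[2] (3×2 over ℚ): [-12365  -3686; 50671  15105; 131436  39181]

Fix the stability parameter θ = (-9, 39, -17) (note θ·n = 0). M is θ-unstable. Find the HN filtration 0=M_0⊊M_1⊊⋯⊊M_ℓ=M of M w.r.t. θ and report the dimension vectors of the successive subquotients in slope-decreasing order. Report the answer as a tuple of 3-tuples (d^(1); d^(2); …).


Interval decomposition of M: I[1,1], I[1,3]^2, I[3,3].
HN type (ℓ=3): μ^(1)=11; μ^(2)=-9; μ^(3)=-17

((0, 2, 2); (3, 0, 0); (0, 0, 1))


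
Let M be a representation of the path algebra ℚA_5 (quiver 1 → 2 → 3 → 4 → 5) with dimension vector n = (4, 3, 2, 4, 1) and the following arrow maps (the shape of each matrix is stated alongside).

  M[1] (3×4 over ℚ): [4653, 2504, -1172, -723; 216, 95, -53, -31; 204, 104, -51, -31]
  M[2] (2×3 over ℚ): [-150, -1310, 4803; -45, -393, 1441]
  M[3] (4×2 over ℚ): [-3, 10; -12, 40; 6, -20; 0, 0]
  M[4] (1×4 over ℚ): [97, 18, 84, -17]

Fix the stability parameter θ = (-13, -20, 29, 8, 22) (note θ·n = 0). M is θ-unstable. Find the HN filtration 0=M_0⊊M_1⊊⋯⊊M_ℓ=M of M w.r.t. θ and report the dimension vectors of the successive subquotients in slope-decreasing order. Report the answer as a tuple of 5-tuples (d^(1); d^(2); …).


Barcode: M ≅ I[1,1], I[1,2], I[1,3], I[1,5], I[4,4]^3. HN layers by μ_θ (6 steps, strictly decreasing):
  μ^(1)=29; μ^(2)=22; μ^(3)=37/2; μ^(4)=8; μ^(5)=-13; μ^(6)=-33/2

((0, 0, 1, 0, 0); (0, 0, 0, 0, 1); (0, 0, 1, 1, 0); (0, 0, 0, 3, 0); (1, 0, 0, 0, 0); (3, 3, 0, 0, 0))


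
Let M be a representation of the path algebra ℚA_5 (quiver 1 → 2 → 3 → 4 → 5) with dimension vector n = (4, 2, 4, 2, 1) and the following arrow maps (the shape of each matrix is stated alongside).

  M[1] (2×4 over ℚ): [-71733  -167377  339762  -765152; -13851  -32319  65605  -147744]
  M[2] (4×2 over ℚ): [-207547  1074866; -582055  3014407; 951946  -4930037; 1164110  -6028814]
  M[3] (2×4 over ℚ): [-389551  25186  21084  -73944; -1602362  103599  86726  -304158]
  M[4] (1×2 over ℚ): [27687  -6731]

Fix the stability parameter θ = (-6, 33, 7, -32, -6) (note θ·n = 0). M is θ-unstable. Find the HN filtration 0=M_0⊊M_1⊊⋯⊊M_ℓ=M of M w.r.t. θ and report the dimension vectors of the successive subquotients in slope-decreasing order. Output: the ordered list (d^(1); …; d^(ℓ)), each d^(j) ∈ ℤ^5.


Barcode: M ≅ I[1,1]^2, I[1,4], I[1,5], I[3,3]^2. HN layers by μ_θ (4 steps, strictly decreasing):
  μ^(1)=7; μ^(2)=8/3; μ^(3)=1/2; μ^(4)=-6

((0, 0, 2, 0, 0); (0, 1, 1, 1, 0); (0, 1, 1, 1, 1); (4, 0, 0, 0, 0))


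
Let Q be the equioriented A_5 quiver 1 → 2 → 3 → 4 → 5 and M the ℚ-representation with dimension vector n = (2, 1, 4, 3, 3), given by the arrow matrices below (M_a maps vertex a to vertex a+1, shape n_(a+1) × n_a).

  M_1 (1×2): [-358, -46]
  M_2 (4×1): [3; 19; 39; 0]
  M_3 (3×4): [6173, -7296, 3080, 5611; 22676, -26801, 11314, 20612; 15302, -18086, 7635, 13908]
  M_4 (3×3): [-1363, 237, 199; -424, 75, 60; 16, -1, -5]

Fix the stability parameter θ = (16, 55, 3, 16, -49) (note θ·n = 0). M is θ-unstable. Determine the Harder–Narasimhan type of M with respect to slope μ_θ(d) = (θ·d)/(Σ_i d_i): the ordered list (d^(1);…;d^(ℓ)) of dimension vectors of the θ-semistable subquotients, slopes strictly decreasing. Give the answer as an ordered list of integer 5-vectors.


Barcode: M ≅ I[1,1], I[1,5], I[3,3], I[3,5]^2. HN layers by μ_θ (4 steps, strictly decreasing):
  μ^(1)=16; μ^(2)=41/5; μ^(3)=3; μ^(4)=-10

((1, 0, 0, 0, 0); (1, 1, 1, 1, 1); (0, 0, 1, 0, 0); (0, 0, 2, 2, 2))


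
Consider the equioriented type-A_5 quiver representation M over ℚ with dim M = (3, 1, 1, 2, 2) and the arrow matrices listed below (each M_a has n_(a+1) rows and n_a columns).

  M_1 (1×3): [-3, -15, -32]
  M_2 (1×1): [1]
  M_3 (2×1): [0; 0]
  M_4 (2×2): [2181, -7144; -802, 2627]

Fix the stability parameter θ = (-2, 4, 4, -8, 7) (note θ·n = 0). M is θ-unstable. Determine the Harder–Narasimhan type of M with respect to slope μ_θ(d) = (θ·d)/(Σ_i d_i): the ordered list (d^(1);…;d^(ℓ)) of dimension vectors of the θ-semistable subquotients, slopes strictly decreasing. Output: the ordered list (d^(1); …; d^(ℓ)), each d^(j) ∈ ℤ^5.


Via rank(M_{q-1}∘⋯∘M_p): M ≅ I[1,1]^2, I[1,3], I[4,5]^2.
μ_θ-semistable layers: μ^(1)=7; μ^(2)=4; μ^(3)=-2; μ^(4)=-8

((0, 0, 0, 0, 2); (0, 1, 1, 0, 0); (3, 0, 0, 0, 0); (0, 0, 0, 2, 0))


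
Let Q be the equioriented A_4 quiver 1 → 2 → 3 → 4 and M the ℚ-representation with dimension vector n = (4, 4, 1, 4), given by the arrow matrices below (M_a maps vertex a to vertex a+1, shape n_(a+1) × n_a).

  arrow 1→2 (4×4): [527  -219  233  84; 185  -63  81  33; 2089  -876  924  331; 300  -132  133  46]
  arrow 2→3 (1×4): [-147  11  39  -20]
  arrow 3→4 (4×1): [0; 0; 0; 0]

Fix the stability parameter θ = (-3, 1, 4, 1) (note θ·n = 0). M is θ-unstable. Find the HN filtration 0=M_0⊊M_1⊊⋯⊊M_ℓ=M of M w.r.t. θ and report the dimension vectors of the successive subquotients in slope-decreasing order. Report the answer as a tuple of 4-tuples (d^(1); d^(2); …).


Via rank(M_{q-1}∘⋯∘M_p): M ≅ I[1,2]^3, I[1,3], I[4,4]^4.
μ_θ-semistable layers: μ^(1)=4; μ^(2)=1; μ^(3)=-3

((0, 0, 1, 0); (0, 4, 0, 4); (4, 0, 0, 0))


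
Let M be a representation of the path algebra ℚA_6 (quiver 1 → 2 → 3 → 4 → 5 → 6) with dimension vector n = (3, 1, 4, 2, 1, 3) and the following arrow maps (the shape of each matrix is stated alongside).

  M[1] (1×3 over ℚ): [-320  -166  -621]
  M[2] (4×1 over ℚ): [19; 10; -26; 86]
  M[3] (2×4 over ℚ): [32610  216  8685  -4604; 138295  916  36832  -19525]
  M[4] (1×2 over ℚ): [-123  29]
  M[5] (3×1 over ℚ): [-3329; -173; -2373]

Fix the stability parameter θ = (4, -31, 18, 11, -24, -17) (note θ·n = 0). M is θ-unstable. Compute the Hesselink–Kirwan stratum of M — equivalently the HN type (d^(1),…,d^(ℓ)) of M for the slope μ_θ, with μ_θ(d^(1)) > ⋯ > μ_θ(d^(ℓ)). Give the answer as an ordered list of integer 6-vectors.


Interval decomposition of M: I[1,1]^2, I[1,6], I[3,3]^2, I[3,4], I[6,6]^2.
HN type (ℓ=6): μ^(1)=18; μ^(2)=29/2; μ^(3)=4; μ^(4)=-3; μ^(5)=-27/2; μ^(6)=-17

((0, 0, 2, 0, 0, 0); (0, 0, 1, 1, 0, 0); (2, 0, 0, 0, 0, 0); (0, 0, 1, 1, 1, 1); (1, 1, 0, 0, 0, 0); (0, 0, 0, 0, 0, 2))


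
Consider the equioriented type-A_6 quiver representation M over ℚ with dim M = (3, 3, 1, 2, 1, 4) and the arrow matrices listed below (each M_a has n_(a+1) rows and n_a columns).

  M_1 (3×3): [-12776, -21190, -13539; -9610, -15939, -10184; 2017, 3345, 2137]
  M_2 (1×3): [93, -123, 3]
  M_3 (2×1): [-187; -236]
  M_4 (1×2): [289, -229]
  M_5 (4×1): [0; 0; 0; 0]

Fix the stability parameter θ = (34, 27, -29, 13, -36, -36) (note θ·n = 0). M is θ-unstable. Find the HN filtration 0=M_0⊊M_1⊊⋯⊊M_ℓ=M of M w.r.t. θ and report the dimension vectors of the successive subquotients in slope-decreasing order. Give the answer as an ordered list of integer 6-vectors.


Interval decomposition of M: I[1,2]^2, I[1,5], I[4,4], I[6,6]^4.
HN type (ℓ=4): μ^(1)=61/2; μ^(2)=13; μ^(3)=9/5; μ^(4)=-36

((2, 2, 0, 0, 0, 0); (0, 0, 0, 1, 0, 0); (1, 1, 1, 1, 1, 0); (0, 0, 0, 0, 0, 4))


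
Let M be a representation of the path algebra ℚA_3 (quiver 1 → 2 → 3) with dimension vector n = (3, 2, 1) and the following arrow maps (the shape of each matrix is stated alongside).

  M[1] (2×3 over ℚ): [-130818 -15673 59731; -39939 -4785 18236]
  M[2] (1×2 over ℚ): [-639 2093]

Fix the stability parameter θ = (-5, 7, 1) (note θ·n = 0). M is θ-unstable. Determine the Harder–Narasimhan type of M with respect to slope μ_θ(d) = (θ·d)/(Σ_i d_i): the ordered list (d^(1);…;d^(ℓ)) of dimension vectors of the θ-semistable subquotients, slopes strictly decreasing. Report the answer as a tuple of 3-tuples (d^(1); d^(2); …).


Barcode: M ≅ I[1,1], I[1,2], I[1,3]. HN layers by μ_θ (3 steps, strictly decreasing):
  μ^(1)=7; μ^(2)=4; μ^(3)=-5

((0, 1, 0); (0, 1, 1); (3, 0, 0))


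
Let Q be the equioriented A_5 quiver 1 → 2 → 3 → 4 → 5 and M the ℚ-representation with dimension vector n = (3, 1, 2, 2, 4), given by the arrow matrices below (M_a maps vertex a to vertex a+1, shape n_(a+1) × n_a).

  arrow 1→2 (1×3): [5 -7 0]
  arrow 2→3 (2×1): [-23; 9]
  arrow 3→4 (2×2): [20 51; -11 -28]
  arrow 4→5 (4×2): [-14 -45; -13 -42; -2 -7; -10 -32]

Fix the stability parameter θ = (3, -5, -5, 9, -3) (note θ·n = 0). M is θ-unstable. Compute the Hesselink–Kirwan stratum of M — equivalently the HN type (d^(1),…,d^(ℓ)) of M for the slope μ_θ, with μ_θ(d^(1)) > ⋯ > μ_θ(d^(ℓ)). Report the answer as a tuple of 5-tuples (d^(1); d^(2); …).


Barcode: M ≅ I[1,1]^2, I[1,5], I[3,5], I[5,5]^2. HN layers by μ_θ (4 steps, strictly decreasing):
  μ^(1)=3; μ^(2)=-7/3; μ^(3)=-3; μ^(4)=-5

((2, 0, 0, 2, 2); (1, 1, 1, 0, 0); (0, 0, 0, 0, 2); (0, 0, 1, 0, 0))


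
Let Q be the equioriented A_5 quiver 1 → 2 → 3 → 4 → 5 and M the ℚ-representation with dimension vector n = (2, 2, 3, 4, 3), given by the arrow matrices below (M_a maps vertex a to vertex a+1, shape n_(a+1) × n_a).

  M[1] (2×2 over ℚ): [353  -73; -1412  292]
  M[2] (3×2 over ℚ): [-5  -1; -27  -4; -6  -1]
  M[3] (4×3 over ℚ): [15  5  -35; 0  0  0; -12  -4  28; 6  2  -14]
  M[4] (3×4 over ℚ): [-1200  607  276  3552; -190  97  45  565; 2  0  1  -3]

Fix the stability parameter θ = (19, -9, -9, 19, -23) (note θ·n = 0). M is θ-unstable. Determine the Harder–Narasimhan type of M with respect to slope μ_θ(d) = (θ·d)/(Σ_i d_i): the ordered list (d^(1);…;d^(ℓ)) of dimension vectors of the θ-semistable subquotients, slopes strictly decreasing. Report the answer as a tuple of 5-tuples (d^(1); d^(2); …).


Interval decomposition of M: I[1,1], I[1,3], I[2,3], I[3,4], I[4,5]^3.
HN type (ℓ=4): μ^(1)=19; μ^(2)=1/3; μ^(3)=-2; μ^(4)=-9

((1, 0, 0, 1, 0); (1, 1, 1, 0, 0); (0, 0, 0, 3, 3); (0, 1, 2, 0, 0))


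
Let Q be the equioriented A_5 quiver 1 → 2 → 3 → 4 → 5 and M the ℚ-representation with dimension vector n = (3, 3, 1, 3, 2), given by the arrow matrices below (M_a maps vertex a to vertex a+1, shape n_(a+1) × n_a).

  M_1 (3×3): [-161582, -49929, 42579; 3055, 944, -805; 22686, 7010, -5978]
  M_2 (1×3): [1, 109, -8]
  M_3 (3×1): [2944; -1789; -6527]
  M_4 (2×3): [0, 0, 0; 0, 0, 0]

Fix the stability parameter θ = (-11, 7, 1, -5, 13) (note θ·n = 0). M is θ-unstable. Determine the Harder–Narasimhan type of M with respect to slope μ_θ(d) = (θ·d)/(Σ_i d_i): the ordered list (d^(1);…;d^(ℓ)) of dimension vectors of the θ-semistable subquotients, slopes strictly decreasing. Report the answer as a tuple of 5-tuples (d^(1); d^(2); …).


Barcode: M ≅ I[1,2]^2, I[1,4], I[4,4]^2, I[5,5]^2. HN layers by μ_θ (5 steps, strictly decreasing):
  μ^(1)=13; μ^(2)=7; μ^(3)=1; μ^(4)=-5; μ^(5)=-11

((0, 0, 0, 0, 2); (0, 2, 0, 0, 0); (0, 1, 1, 1, 0); (0, 0, 0, 2, 0); (3, 0, 0, 0, 0))


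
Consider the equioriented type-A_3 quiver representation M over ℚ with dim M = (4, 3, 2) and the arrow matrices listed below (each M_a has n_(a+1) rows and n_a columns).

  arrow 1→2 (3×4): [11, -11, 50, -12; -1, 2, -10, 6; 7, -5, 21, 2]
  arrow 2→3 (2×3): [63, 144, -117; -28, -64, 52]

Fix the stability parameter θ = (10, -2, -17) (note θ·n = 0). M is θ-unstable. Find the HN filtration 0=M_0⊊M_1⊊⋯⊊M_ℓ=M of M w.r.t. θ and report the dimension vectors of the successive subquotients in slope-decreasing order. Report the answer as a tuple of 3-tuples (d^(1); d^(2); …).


Interval decomposition of M: I[1,1], I[1,2]^2, I[1,3], I[3,3].
HN type (ℓ=4): μ^(1)=10; μ^(2)=4; μ^(3)=-3; μ^(4)=-17

((1, 0, 0); (2, 2, 0); (1, 1, 1); (0, 0, 1))


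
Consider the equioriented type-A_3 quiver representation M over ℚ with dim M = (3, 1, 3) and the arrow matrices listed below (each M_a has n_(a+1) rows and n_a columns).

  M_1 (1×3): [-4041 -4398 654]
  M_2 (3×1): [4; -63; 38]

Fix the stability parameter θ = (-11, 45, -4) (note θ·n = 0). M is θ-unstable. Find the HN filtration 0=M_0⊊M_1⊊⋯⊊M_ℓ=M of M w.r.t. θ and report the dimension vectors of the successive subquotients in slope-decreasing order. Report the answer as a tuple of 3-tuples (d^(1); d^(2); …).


Via rank(M_{q-1}∘⋯∘M_p): M ≅ I[1,1]^2, I[1,3], I[3,3]^2.
μ_θ-semistable layers: μ^(1)=41/2; μ^(2)=-4; μ^(3)=-11

((0, 1, 1); (0, 0, 2); (3, 0, 0))


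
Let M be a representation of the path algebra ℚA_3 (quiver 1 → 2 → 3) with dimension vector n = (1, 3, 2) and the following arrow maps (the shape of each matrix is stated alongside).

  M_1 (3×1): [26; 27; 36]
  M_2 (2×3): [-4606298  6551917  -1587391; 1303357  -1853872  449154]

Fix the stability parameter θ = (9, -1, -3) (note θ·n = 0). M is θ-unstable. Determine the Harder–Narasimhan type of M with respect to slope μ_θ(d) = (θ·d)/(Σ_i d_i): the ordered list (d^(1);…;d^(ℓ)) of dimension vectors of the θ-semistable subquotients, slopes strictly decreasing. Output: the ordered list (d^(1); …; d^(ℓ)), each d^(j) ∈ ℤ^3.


Via rank(M_{q-1}∘⋯∘M_p): M ≅ I[1,3], I[2,2], I[2,3].
μ_θ-semistable layers: μ^(1)=5/3; μ^(2)=-1; μ^(3)=-2

((1, 1, 1); (0, 1, 0); (0, 1, 1))


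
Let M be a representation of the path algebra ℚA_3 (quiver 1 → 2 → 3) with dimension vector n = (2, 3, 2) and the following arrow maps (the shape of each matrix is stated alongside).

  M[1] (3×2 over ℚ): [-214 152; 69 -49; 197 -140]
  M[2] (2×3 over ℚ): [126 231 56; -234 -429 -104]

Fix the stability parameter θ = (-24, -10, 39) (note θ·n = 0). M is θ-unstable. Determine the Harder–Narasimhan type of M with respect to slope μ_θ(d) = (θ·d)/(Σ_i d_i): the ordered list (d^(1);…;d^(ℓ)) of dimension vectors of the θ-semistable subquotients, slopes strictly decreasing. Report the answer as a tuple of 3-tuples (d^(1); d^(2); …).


Barcode: M ≅ I[1,2], I[1,3], I[2,2], I[3,3]. HN layers by μ_θ (3 steps, strictly decreasing):
  μ^(1)=39; μ^(2)=-10; μ^(3)=-24

((0, 0, 2); (0, 3, 0); (2, 0, 0))


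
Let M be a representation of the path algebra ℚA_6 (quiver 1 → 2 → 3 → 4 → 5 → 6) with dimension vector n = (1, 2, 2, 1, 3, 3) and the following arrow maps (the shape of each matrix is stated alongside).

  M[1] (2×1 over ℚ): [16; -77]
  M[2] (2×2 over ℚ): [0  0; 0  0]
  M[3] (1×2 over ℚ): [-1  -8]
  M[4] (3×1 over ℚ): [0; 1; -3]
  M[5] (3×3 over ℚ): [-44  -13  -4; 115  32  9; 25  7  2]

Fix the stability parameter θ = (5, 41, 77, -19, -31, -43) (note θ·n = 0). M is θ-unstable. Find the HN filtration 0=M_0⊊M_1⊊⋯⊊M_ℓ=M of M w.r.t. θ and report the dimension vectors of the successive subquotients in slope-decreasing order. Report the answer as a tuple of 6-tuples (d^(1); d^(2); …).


Barcode: M ≅ I[1,2], I[2,2], I[3,3], I[3,6], I[5,6]^2. HN layers by μ_θ (5 steps, strictly decreasing):
  μ^(1)=77; μ^(2)=41; μ^(3)=5; μ^(4)=-4; μ^(5)=-37

((0, 0, 1, 0, 0, 0); (0, 2, 0, 0, 0, 0); (1, 0, 0, 0, 0, 0); (0, 0, 1, 1, 1, 1); (0, 0, 0, 0, 2, 2))


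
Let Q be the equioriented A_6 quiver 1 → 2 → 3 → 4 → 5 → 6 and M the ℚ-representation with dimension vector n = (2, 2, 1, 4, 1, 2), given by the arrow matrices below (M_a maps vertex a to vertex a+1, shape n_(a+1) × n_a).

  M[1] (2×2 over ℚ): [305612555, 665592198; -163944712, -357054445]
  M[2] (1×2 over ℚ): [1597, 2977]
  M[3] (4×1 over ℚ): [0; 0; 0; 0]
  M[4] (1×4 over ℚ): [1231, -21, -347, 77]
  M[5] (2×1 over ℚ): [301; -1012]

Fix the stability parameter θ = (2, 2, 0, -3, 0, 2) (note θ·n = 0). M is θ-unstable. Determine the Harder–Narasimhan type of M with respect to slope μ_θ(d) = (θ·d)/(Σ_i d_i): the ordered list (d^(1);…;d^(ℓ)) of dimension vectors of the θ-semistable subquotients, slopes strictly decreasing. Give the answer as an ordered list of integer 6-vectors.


Via rank(M_{q-1}∘⋯∘M_p): M ≅ I[1,2], I[1,3], I[4,4]^3, I[4,6], I[6,6].
μ_θ-semistable layers: μ^(1)=2; μ^(2)=4/3; μ^(3)=0; μ^(4)=-3

((1, 1, 0, 0, 0, 2); (1, 1, 1, 0, 0, 0); (0, 0, 0, 0, 1, 0); (0, 0, 0, 4, 0, 0))


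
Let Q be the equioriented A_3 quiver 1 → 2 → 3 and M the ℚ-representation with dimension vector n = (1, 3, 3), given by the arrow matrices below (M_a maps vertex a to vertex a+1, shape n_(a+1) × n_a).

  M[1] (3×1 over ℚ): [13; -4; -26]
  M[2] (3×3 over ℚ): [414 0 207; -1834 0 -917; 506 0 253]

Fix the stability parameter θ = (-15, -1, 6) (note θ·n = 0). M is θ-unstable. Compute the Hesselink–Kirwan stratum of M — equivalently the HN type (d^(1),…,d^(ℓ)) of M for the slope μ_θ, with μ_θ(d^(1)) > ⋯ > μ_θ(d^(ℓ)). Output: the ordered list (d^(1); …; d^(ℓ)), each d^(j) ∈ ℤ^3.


Interval decomposition of M: I[1,2], I[2,2], I[2,3], I[3,3]^2.
HN type (ℓ=3): μ^(1)=6; μ^(2)=-1; μ^(3)=-15

((0, 0, 3); (0, 3, 0); (1, 0, 0))


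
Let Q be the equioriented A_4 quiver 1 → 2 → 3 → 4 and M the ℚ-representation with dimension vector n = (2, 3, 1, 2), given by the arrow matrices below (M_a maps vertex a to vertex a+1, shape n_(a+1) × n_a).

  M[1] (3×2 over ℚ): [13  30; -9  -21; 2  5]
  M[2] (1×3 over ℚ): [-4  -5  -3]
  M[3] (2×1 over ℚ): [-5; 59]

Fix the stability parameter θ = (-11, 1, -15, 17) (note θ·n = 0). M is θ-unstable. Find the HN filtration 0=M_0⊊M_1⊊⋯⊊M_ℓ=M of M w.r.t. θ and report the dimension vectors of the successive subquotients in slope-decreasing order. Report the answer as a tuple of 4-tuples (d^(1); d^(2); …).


Barcode: M ≅ I[1,2], I[1,4], I[2,2], I[4,4]. HN layers by μ_θ (4 steps, strictly decreasing):
  μ^(1)=17; μ^(2)=1; μ^(3)=-7; μ^(4)=-11

((0, 0, 0, 2); (0, 2, 0, 0); (0, 1, 1, 0); (2, 0, 0, 0))


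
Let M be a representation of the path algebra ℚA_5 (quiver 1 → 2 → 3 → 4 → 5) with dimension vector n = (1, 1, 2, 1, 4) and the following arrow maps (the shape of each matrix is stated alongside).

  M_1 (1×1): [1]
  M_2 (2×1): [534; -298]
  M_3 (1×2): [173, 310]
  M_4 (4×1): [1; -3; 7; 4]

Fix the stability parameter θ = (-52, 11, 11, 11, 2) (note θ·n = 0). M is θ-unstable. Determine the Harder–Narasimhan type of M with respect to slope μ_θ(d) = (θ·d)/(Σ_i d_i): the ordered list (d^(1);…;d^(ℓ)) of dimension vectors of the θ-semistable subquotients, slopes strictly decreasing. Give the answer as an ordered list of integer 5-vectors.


Barcode: M ≅ I[1,5], I[3,3], I[5,5]^3. HN layers by μ_θ (4 steps, strictly decreasing):
  μ^(1)=11; μ^(2)=35/4; μ^(3)=2; μ^(4)=-52

((0, 0, 1, 0, 0); (0, 1, 1, 1, 1); (0, 0, 0, 0, 3); (1, 0, 0, 0, 0))


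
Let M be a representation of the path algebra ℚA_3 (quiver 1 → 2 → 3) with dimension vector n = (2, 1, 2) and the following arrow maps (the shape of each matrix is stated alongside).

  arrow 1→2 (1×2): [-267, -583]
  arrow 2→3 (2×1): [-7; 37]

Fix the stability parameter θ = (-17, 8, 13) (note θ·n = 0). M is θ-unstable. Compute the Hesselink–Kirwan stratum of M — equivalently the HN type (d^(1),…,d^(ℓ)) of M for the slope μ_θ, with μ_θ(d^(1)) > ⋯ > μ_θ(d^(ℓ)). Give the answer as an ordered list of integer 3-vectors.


Interval decomposition of M: I[1,1], I[1,3], I[3,3].
HN type (ℓ=3): μ^(1)=13; μ^(2)=8; μ^(3)=-17

((0, 0, 2); (0, 1, 0); (2, 0, 0))


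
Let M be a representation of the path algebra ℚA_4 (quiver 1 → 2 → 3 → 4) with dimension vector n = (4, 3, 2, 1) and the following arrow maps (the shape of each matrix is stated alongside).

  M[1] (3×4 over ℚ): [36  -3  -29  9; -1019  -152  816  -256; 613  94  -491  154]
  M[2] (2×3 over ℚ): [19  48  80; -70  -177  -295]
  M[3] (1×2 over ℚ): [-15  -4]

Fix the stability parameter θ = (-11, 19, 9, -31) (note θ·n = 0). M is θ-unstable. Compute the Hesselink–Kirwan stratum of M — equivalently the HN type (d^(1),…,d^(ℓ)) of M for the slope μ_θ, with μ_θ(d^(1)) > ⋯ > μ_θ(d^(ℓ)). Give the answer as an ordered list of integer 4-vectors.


Interval decomposition of M: I[1,1], I[1,2], I[1,3], I[1,4].
HN type (ℓ=4): μ^(1)=19; μ^(2)=14; μ^(3)=-1; μ^(4)=-11

((0, 1, 0, 0); (0, 1, 1, 0); (0, 1, 1, 1); (4, 0, 0, 0))


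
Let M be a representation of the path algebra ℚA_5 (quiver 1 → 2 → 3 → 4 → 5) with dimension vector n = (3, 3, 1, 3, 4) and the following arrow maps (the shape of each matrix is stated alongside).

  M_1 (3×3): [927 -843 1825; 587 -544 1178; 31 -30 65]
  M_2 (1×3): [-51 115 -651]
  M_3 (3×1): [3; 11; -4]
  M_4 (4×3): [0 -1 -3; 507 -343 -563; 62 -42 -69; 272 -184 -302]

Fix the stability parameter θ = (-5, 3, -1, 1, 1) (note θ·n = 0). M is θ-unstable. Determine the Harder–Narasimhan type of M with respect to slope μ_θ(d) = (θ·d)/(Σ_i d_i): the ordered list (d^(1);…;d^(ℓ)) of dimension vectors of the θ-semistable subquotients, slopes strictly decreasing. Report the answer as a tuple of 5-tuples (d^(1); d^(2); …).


Barcode: M ≅ I[1,2]^2, I[1,5], I[4,5]^2, I[5,5]. HN layers by μ_θ (3 steps, strictly decreasing):
  μ^(1)=3; μ^(2)=1; μ^(3)=-5

((0, 2, 0, 0, 0); (0, 1, 1, 3, 4); (3, 0, 0, 0, 0))


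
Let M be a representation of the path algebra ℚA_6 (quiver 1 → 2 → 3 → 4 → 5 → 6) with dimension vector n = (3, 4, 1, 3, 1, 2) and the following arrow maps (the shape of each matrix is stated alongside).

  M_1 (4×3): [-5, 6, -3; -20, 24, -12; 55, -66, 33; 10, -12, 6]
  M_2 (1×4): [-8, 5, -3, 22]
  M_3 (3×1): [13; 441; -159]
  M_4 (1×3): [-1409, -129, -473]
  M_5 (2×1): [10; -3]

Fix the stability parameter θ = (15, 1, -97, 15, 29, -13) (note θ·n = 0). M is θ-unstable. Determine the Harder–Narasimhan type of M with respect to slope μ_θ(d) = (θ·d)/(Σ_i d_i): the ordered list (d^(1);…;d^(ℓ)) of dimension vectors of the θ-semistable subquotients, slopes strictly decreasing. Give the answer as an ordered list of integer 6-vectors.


Interval decomposition of M: I[1,1]^2, I[1,6], I[2,2]^3, I[4,4]^2, I[6,6].
HN type (ℓ=5): μ^(1)=15; μ^(2)=31/3; μ^(3)=1; μ^(4)=-13; μ^(5)=-27

((2, 0, 0, 2, 0, 0); (0, 0, 0, 1, 1, 1); (0, 3, 0, 0, 0, 0); (0, 0, 0, 0, 0, 1); (1, 1, 1, 0, 0, 0))


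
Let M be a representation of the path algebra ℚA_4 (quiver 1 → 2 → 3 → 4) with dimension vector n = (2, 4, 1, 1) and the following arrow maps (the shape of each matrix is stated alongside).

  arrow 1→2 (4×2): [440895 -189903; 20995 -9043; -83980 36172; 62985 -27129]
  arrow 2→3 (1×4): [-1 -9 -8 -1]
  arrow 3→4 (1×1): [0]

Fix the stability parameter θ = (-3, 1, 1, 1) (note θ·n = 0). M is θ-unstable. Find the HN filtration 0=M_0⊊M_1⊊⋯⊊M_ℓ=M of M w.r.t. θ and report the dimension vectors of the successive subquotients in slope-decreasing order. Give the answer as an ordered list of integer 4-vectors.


Barcode: M ≅ I[1,1], I[1,3], I[2,2]^3, I[4,4]. HN layers by μ_θ (2 steps, strictly decreasing):
  μ^(1)=1; μ^(2)=-3

((0, 4, 1, 1); (2, 0, 0, 0))


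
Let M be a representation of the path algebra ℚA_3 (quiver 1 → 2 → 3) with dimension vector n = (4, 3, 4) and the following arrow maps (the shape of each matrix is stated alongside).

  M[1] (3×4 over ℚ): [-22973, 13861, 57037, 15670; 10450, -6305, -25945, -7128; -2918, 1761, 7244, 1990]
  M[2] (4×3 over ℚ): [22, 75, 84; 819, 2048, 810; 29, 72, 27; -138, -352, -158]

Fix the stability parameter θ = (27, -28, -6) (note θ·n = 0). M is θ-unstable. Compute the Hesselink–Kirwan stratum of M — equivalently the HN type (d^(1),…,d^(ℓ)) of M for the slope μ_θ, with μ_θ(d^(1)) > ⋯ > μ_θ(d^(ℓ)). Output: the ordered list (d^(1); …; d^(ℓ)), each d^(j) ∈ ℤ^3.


Barcode: M ≅ I[1,1], I[1,3]^3, I[3,3]. HN layers by μ_θ (3 steps, strictly decreasing):
  μ^(1)=27; μ^(2)=-7/3; μ^(3)=-6

((1, 0, 0); (3, 3, 3); (0, 0, 1))


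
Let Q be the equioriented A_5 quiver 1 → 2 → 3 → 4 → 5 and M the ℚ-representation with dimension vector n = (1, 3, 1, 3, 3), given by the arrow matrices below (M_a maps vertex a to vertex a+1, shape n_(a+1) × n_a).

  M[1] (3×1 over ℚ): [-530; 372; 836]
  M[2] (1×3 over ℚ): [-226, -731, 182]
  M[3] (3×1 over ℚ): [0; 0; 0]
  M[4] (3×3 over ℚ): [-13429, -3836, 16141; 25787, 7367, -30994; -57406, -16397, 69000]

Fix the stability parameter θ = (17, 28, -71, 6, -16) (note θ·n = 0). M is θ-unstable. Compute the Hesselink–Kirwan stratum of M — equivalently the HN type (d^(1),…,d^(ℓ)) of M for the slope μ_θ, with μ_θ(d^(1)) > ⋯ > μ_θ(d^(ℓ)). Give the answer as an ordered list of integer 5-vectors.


Barcode: M ≅ I[1,2], I[2,2], I[2,3], I[4,5]^3. HN layers by μ_θ (4 steps, strictly decreasing):
  μ^(1)=28; μ^(2)=17; μ^(3)=-5; μ^(4)=-43/2

((0, 2, 0, 0, 0); (1, 0, 0, 0, 0); (0, 0, 0, 3, 3); (0, 1, 1, 0, 0))


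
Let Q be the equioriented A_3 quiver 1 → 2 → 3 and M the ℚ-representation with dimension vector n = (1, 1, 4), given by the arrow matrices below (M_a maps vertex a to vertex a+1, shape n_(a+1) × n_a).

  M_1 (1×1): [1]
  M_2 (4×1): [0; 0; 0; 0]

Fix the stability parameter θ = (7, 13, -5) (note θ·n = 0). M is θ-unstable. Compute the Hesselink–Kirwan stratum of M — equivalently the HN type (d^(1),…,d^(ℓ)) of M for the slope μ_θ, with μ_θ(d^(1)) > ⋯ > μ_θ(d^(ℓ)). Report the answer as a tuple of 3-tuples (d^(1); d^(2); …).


Interval decomposition of M: I[1,2], I[3,3]^4.
HN type (ℓ=3): μ^(1)=13; μ^(2)=7; μ^(3)=-5

((0, 1, 0); (1, 0, 0); (0, 0, 4))


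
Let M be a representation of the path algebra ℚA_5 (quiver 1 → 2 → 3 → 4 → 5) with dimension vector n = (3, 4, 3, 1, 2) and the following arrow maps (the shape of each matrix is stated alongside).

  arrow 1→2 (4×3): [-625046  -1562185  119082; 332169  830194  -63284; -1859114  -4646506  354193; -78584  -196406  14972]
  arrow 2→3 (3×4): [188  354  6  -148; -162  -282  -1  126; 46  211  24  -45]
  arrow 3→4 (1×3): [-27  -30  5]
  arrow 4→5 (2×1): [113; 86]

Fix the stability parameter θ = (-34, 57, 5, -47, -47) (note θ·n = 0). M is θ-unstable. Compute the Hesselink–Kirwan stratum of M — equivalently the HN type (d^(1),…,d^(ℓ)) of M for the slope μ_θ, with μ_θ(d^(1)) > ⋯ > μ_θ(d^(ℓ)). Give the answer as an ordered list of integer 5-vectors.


Barcode: M ≅ I[1,2], I[1,3], I[1,5], I[2,3], I[5,5]. HN layers by μ_θ (5 steps, strictly decreasing):
  μ^(1)=57; μ^(2)=31; μ^(3)=-8; μ^(4)=-34; μ^(5)=-47

((0, 1, 0, 0, 0); (0, 2, 2, 0, 0); (0, 1, 1, 1, 1); (3, 0, 0, 0, 0); (0, 0, 0, 0, 1))


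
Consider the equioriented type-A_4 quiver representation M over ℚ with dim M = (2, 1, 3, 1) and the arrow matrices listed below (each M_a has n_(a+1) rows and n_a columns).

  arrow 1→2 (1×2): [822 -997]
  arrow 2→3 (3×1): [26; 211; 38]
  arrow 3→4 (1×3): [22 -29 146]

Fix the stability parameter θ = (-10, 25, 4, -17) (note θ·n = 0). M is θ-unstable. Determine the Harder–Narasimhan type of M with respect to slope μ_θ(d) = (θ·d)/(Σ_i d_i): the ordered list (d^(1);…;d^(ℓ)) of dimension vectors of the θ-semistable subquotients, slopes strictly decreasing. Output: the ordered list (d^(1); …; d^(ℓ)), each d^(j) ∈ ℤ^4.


Barcode: M ≅ I[1,1], I[1,4], I[3,3]^2. HN layers by μ_θ (2 steps, strictly decreasing):
  μ^(1)=4; μ^(2)=-10

((0, 1, 3, 1); (2, 0, 0, 0))


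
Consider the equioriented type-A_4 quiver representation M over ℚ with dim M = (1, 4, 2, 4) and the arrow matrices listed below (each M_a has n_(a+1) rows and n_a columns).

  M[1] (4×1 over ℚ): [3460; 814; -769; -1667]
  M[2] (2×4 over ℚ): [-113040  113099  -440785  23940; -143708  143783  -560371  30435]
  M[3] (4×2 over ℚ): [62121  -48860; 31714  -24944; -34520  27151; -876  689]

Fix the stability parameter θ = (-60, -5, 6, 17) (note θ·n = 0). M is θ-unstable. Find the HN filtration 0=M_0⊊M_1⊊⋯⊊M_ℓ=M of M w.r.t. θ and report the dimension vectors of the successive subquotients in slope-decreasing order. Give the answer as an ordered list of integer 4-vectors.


Interval decomposition of M: I[1,4], I[2,2]^2, I[2,4], I[4,4]^2.
HN type (ℓ=4): μ^(1)=17; μ^(2)=6; μ^(3)=-5; μ^(4)=-60

((0, 0, 0, 4); (0, 0, 2, 0); (0, 4, 0, 0); (1, 0, 0, 0))


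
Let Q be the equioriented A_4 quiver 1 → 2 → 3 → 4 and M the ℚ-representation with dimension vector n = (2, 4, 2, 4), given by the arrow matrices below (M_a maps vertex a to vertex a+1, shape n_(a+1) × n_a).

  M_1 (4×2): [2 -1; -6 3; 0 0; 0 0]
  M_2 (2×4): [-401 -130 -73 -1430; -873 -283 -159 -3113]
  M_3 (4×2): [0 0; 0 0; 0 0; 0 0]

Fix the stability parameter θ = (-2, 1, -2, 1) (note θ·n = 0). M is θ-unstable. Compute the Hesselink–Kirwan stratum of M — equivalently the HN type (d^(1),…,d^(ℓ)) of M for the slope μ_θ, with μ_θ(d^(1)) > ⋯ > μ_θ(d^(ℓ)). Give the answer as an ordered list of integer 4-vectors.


Via rank(M_{q-1}∘⋯∘M_p): M ≅ I[1,1], I[1,3], I[2,2]^2, I[2,3], I[4,4]^4.
μ_θ-semistable layers: μ^(1)=1; μ^(2)=-1/2; μ^(3)=-2

((0, 2, 0, 4); (0, 2, 2, 0); (2, 0, 0, 0))


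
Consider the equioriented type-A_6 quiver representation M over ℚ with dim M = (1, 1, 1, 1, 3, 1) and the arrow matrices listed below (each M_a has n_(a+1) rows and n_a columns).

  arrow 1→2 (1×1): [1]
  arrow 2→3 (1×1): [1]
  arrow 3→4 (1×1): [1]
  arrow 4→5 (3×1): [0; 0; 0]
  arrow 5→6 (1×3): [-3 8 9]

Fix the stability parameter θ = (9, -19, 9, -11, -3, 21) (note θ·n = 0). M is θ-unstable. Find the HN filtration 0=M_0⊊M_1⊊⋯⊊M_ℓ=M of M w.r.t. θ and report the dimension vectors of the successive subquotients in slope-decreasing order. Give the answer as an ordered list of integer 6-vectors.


Via rank(M_{q-1}∘⋯∘M_p): M ≅ I[1,4], I[5,5]^2, I[5,6].
μ_θ-semistable layers: μ^(1)=21; μ^(2)=-1; μ^(3)=-3; μ^(4)=-5

((0, 0, 0, 0, 0, 1); (0, 0, 1, 1, 0, 0); (0, 0, 0, 0, 3, 0); (1, 1, 0, 0, 0, 0))


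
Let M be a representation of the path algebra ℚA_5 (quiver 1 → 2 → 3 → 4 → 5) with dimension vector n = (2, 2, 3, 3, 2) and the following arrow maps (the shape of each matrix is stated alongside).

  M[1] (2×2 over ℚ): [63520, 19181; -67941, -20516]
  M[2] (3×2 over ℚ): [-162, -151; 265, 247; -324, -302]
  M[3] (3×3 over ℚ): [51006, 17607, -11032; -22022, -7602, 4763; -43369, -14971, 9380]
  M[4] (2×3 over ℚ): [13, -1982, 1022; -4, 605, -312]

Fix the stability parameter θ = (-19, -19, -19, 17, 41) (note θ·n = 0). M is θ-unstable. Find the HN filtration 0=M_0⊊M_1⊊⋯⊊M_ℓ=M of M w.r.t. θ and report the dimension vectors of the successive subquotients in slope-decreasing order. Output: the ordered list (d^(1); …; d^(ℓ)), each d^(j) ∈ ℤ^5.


Via rank(M_{q-1}∘⋯∘M_p): M ≅ I[1,4], I[1,5], I[3,5].
μ_θ-semistable layers: μ^(1)=41; μ^(2)=17; μ^(3)=-19

((0, 0, 0, 0, 2); (0, 0, 0, 3, 0); (2, 2, 3, 0, 0))
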